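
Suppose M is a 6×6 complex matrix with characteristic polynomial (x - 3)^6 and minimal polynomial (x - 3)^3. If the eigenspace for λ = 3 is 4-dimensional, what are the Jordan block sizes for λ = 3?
Block sizes for λ = 3: [3, 1, 1, 1]

Step 1 — from the characteristic polynomial, algebraic multiplicity of λ = 3 is 6. From dim ker(M − (3)·I) = 4, there are exactly 4 Jordan blocks for λ = 3.
Step 2 — from the minimal polynomial, the factor (x − 3)^3 tells us the largest block for λ = 3 has size 3.
Step 3 — with total size 6, 4 blocks, and largest block 3, the block sizes (in nonincreasing order) are [3, 1, 1, 1].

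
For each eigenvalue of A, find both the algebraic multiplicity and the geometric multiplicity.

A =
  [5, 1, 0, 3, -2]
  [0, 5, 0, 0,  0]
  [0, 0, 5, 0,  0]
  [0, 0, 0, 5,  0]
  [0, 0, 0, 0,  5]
λ = 5: alg = 5, geom = 4

Step 1 — factor the characteristic polynomial to read off the algebraic multiplicities:
  χ_A(x) = (x - 5)^5

Step 2 — compute geometric multiplicities via the rank-nullity identity g(λ) = n − rank(A − λI):
  rank(A − (5)·I) = 1, so dim ker(A − (5)·I) = n − 1 = 4

Summary:
  λ = 5: algebraic multiplicity = 5, geometric multiplicity = 4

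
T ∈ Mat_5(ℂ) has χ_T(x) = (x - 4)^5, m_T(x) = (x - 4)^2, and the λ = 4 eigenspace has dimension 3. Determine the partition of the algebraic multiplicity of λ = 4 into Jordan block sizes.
Block sizes for λ = 4: [2, 2, 1]

Step 1 — from the characteristic polynomial, algebraic multiplicity of λ = 4 is 5. From dim ker(T − (4)·I) = 3, there are exactly 3 Jordan blocks for λ = 4.
Step 2 — from the minimal polynomial, the factor (x − 4)^2 tells us the largest block for λ = 4 has size 2.
Step 3 — with total size 5, 3 blocks, and largest block 2, the block sizes (in nonincreasing order) are [2, 2, 1].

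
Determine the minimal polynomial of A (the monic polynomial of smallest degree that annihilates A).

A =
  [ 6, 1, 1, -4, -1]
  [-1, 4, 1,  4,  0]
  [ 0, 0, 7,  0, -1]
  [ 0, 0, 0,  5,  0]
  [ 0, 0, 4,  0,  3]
x^2 - 10*x + 25

The characteristic polynomial is χ_A(x) = (x - 5)^5, so the eigenvalues are known. The minimal polynomial is
  m_A(x) = Π_λ (x − λ)^{k_λ}
where k_λ is the size of the *largest* Jordan block for λ (equivalently, the smallest k with (A − λI)^k v = 0 for every generalised eigenvector v of λ).

  λ = 5: largest Jordan block has size 2, contributing (x − 5)^2

So m_A(x) = (x - 5)^2 = x^2 - 10*x + 25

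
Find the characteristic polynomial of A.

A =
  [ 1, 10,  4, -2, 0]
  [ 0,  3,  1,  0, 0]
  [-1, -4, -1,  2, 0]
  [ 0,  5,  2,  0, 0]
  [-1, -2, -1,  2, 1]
x^5 - 4*x^4 + 6*x^3 - 4*x^2 + x

Expanding det(x·I − A) (e.g. by cofactor expansion or by noting that A is similar to its Jordan form J, which has the same characteristic polynomial as A) gives
  χ_A(x) = x^5 - 4*x^4 + 6*x^3 - 4*x^2 + x
which factors as x*(x - 1)^4. The eigenvalues (with algebraic multiplicities) are λ = 0 with multiplicity 1, λ = 1 with multiplicity 4.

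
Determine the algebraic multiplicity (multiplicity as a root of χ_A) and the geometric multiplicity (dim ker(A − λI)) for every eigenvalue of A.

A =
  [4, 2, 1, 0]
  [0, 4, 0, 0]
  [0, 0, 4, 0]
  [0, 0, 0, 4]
λ = 4: alg = 4, geom = 3

Step 1 — factor the characteristic polynomial to read off the algebraic multiplicities:
  χ_A(x) = (x - 4)^4

Step 2 — compute geometric multiplicities via the rank-nullity identity g(λ) = n − rank(A − λI):
  rank(A − (4)·I) = 1, so dim ker(A − (4)·I) = n − 1 = 3

Summary:
  λ = 4: algebraic multiplicity = 4, geometric multiplicity = 3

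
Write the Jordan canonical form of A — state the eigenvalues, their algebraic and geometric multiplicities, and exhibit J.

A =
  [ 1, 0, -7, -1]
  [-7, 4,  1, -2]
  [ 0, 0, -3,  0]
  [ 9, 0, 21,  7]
J_1(-3) ⊕ J_3(4)

The characteristic polynomial is
  det(x·I − A) = x^4 - 9*x^3 + 12*x^2 + 80*x - 192 = (x - 4)^3*(x + 3)

Eigenvalues and multiplicities (the geometric multiplicity of λ is n − rank(A − λI), which equals the number of Jordan blocks for λ):
  λ = -3: algebraic multiplicity = 1, geometric multiplicity = 1
  λ = 4: algebraic multiplicity = 3, geometric multiplicity = 1

Determining the block sizes for each eigenvalue:
  λ = -3: one block (gm = 1), so the single block has size am = 1 → block sizes [1]
  λ = 4: one block (gm = 1), so the single block has size am = 3 → block sizes [3]

Assembling the blocks gives a Jordan form
J =
  [-3, 0, 0, 0]
  [ 0, 4, 1, 0]
  [ 0, 0, 4, 1]
  [ 0, 0, 0, 4]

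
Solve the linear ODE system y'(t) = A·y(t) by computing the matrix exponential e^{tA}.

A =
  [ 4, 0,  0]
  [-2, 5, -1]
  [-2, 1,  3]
e^{tA} =
  [exp(4*t), 0, 0]
  [-2*t*exp(4*t), t*exp(4*t) + exp(4*t), -t*exp(4*t)]
  [-2*t*exp(4*t), t*exp(4*t), -t*exp(4*t) + exp(4*t)]

Strategy: write A = P · J · P⁻¹ where J is a Jordan canonical form, so e^{tA} = P · e^{tJ} · P⁻¹, and e^{tJ} can be computed block-by-block.

A has Jordan form
J =
  [4, 1, 0]
  [0, 4, 0]
  [0, 0, 4]
(up to reordering of blocks).

Per-block formulas:
  For a 1×1 block at λ = 4: exp(t · [4]) = [e^(4t)].
  For a 2×2 Jordan block J_2(4): exp(t · J_2(4)) = e^(4t)·(I + t·N), where N is the 2×2 nilpotent shift.

After assembling e^{tJ} and conjugating by P, we get:

e^{tA} =
  [exp(4*t), 0, 0]
  [-2*t*exp(4*t), t*exp(4*t) + exp(4*t), -t*exp(4*t)]
  [-2*t*exp(4*t), t*exp(4*t), -t*exp(4*t) + exp(4*t)]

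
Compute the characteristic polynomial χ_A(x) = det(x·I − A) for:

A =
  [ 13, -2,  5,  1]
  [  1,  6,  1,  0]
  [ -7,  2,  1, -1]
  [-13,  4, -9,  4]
x^4 - 24*x^3 + 216*x^2 - 864*x + 1296

Expanding det(x·I − A) (e.g. by cofactor expansion or by noting that A is similar to its Jordan form J, which has the same characteristic polynomial as A) gives
  χ_A(x) = x^4 - 24*x^3 + 216*x^2 - 864*x + 1296
which factors as (x - 6)^4. The eigenvalues (with algebraic multiplicities) are λ = 6 with multiplicity 4.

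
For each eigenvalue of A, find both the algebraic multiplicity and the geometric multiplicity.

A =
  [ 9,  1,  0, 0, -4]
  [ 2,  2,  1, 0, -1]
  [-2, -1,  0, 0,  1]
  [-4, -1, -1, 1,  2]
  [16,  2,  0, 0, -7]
λ = 1: alg = 5, geom = 2

Step 1 — factor the characteristic polynomial to read off the algebraic multiplicities:
  χ_A(x) = (x - 1)^5

Step 2 — compute geometric multiplicities via the rank-nullity identity g(λ) = n − rank(A − λI):
  rank(A − (1)·I) = 3, so dim ker(A − (1)·I) = n − 3 = 2

Summary:
  λ = 1: algebraic multiplicity = 5, geometric multiplicity = 2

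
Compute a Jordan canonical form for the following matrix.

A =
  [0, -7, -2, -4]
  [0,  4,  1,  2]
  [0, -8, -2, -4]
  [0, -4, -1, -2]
J_3(0) ⊕ J_1(0)

The characteristic polynomial is
  det(x·I − A) = x^4

Eigenvalues and multiplicities (the geometric multiplicity of λ is n − rank(A − λI), which equals the number of Jordan blocks for λ):
  λ = 0: algebraic multiplicity = 4, geometric multiplicity = 2

Determining the block sizes for each eigenvalue:
  λ = 0: with am = 4 and gm = 2, the partition is not yet determined (e.g. several partitions of 4 into 2 parts exist). Let N = A − (0)·I. Computing rank(N^1) = 2, rank(N^2) = 1, rank(N^3) = 0; the number of blocks of size ≥ j is rank(N^{j−1}) − rank(N^j), giving [2, 1, 1]. So we have 1 block(s) of size 3, 1 block(s) of size 1 → block sizes [3, 1]

Assembling the blocks gives a Jordan form
J =
  [0, 1, 0, 0]
  [0, 0, 1, 0]
  [0, 0, 0, 0]
  [0, 0, 0, 0]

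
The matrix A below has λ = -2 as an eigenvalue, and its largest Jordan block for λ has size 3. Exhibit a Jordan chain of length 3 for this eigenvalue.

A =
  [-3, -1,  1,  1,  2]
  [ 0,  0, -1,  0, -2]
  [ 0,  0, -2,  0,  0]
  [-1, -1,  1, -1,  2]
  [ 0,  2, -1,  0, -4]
A Jordan chain for λ = -2 of length 3:
v_1 = (2, 0, 0, 2, 0)ᵀ
v_2 = (-1, 2, 0, -1, 2)ᵀ
v_3 = (0, 1, 0, 0, 0)ᵀ

Let N = A − (-2)·I. We want v_3 with N^3 v_3 = 0 but N^2 v_3 ≠ 0; then v_{j-1} := N · v_j for j = 3, …, 2.

Pick v_3 = (0, 1, 0, 0, 0)ᵀ.
Then v_2 = N · v_3 = (-1, 2, 0, -1, 2)ᵀ.
Then v_1 = N · v_2 = (2, 0, 0, 2, 0)ᵀ.

Sanity check: (A − (-2)·I) v_1 = (0, 0, 0, 0, 0)ᵀ = 0. ✓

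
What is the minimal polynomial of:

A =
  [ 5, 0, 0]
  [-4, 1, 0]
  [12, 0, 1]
x^2 - 6*x + 5

The characteristic polynomial is χ_A(x) = (x - 5)*(x - 1)^2, so the eigenvalues are known. The minimal polynomial is
  m_A(x) = Π_λ (x − λ)^{k_λ}
where k_λ is the size of the *largest* Jordan block for λ (equivalently, the smallest k with (A − λI)^k v = 0 for every generalised eigenvector v of λ).

  λ = 1: largest Jordan block has size 1, contributing (x − 1)
  λ = 5: largest Jordan block has size 1, contributing (x − 5)

So m_A(x) = (x - 5)*(x - 1) = x^2 - 6*x + 5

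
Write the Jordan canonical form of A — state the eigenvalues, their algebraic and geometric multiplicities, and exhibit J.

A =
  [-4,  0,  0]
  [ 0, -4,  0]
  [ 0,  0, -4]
J_1(-4) ⊕ J_1(-4) ⊕ J_1(-4)

The characteristic polynomial is
  det(x·I − A) = x^3 + 12*x^2 + 48*x + 64 = (x + 4)^3

Eigenvalues and multiplicities (the geometric multiplicity of λ is n − rank(A − λI), which equals the number of Jordan blocks for λ):
  λ = -4: algebraic multiplicity = 3, geometric multiplicity = 3

Determining the block sizes for each eigenvalue:
  λ = -4: gm = am = 3, so every block has size 1 → block sizes [1, 1, 1]

Assembling the blocks gives a Jordan form
J =
  [-4,  0,  0]
  [ 0, -4,  0]
  [ 0,  0, -4]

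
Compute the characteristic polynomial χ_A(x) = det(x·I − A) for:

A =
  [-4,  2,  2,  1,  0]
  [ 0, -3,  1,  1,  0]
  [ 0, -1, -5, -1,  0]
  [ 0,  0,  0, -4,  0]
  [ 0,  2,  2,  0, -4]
x^5 + 20*x^4 + 160*x^3 + 640*x^2 + 1280*x + 1024

Expanding det(x·I − A) (e.g. by cofactor expansion or by noting that A is similar to its Jordan form J, which has the same characteristic polynomial as A) gives
  χ_A(x) = x^5 + 20*x^4 + 160*x^3 + 640*x^2 + 1280*x + 1024
which factors as (x + 4)^5. The eigenvalues (with algebraic multiplicities) are λ = -4 with multiplicity 5.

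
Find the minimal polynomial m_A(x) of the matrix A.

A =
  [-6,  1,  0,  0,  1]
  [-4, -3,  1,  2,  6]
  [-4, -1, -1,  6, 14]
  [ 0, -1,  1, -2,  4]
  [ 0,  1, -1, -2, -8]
x^2 + 8*x + 16

The characteristic polynomial is χ_A(x) = (x + 4)^5, so the eigenvalues are known. The minimal polynomial is
  m_A(x) = Π_λ (x − λ)^{k_λ}
where k_λ is the size of the *largest* Jordan block for λ (equivalently, the smallest k with (A − λI)^k v = 0 for every generalised eigenvector v of λ).

  λ = -4: largest Jordan block has size 2, contributing (x + 4)^2

So m_A(x) = (x + 4)^2 = x^2 + 8*x + 16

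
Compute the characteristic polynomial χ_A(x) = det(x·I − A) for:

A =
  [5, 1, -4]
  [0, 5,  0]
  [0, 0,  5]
x^3 - 15*x^2 + 75*x - 125

Expanding det(x·I − A) (e.g. by cofactor expansion or by noting that A is similar to its Jordan form J, which has the same characteristic polynomial as A) gives
  χ_A(x) = x^3 - 15*x^2 + 75*x - 125
which factors as (x - 5)^3. The eigenvalues (with algebraic multiplicities) are λ = 5 with multiplicity 3.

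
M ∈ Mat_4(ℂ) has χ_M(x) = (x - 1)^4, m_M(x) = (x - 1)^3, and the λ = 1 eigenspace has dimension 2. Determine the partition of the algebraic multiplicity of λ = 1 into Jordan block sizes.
Block sizes for λ = 1: [3, 1]

Step 1 — from the characteristic polynomial, algebraic multiplicity of λ = 1 is 4. From dim ker(M − (1)·I) = 2, there are exactly 2 Jordan blocks for λ = 1.
Step 2 — from the minimal polynomial, the factor (x − 1)^3 tells us the largest block for λ = 1 has size 3.
Step 3 — with total size 4, 2 blocks, and largest block 3, the block sizes (in nonincreasing order) are [3, 1].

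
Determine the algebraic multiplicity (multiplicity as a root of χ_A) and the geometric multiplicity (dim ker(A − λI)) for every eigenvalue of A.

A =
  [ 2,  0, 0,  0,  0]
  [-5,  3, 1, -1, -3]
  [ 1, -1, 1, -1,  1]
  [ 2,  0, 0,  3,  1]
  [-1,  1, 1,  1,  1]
λ = 2: alg = 5, geom = 3

Step 1 — factor the characteristic polynomial to read off the algebraic multiplicities:
  χ_A(x) = (x - 2)^5

Step 2 — compute geometric multiplicities via the rank-nullity identity g(λ) = n − rank(A − λI):
  rank(A − (2)·I) = 2, so dim ker(A − (2)·I) = n − 2 = 3

Summary:
  λ = 2: algebraic multiplicity = 5, geometric multiplicity = 3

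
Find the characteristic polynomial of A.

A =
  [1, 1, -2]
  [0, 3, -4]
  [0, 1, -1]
x^3 - 3*x^2 + 3*x - 1

Expanding det(x·I − A) (e.g. by cofactor expansion or by noting that A is similar to its Jordan form J, which has the same characteristic polynomial as A) gives
  χ_A(x) = x^3 - 3*x^2 + 3*x - 1
which factors as (x - 1)^3. The eigenvalues (with algebraic multiplicities) are λ = 1 with multiplicity 3.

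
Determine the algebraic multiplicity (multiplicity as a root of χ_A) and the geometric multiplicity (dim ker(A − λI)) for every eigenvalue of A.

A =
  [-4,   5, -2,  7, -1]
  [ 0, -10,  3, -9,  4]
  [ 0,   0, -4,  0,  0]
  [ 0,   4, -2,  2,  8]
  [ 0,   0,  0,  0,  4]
λ = -4: alg = 4, geom = 2; λ = 4: alg = 1, geom = 1

Step 1 — factor the characteristic polynomial to read off the algebraic multiplicities:
  χ_A(x) = (x - 4)*(x + 4)^4

Step 2 — compute geometric multiplicities via the rank-nullity identity g(λ) = n − rank(A − λI):
  rank(A − (-4)·I) = 3, so dim ker(A − (-4)·I) = n − 3 = 2
  rank(A − (4)·I) = 4, so dim ker(A − (4)·I) = n − 4 = 1

Summary:
  λ = -4: algebraic multiplicity = 4, geometric multiplicity = 2
  λ = 4: algebraic multiplicity = 1, geometric multiplicity = 1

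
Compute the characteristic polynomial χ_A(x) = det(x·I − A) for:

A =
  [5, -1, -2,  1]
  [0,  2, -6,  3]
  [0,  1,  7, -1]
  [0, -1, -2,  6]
x^4 - 20*x^3 + 150*x^2 - 500*x + 625

Expanding det(x·I − A) (e.g. by cofactor expansion or by noting that A is similar to its Jordan form J, which has the same characteristic polynomial as A) gives
  χ_A(x) = x^4 - 20*x^3 + 150*x^2 - 500*x + 625
which factors as (x - 5)^4. The eigenvalues (with algebraic multiplicities) are λ = 5 with multiplicity 4.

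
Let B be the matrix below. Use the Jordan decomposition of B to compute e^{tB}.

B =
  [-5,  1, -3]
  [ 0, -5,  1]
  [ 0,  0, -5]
e^{tB} =
  [exp(-5*t), t*exp(-5*t), t^2*exp(-5*t)/2 - 3*t*exp(-5*t)]
  [0, exp(-5*t), t*exp(-5*t)]
  [0, 0, exp(-5*t)]

Strategy: write B = P · J · P⁻¹ where J is a Jordan canonical form, so e^{tB} = P · e^{tJ} · P⁻¹, and e^{tJ} can be computed block-by-block.

B has Jordan form
J =
  [-5,  1,  0]
  [ 0, -5,  1]
  [ 0,  0, -5]
(up to reordering of blocks).

Per-block formulas:
  For a 3×3 Jordan block J_3(-5): exp(t · J_3(-5)) = e^(-5t)·(I + t·N + (t^2/2)·N^2), where N is the 3×3 nilpotent shift.

After assembling e^{tJ} and conjugating by P, we get:

e^{tB} =
  [exp(-5*t), t*exp(-5*t), t^2*exp(-5*t)/2 - 3*t*exp(-5*t)]
  [0, exp(-5*t), t*exp(-5*t)]
  [0, 0, exp(-5*t)]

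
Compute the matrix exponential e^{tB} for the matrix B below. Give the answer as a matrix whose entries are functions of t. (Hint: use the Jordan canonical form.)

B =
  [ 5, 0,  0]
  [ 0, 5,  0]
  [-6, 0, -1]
e^{tB} =
  [exp(5*t), 0, 0]
  [0, exp(5*t), 0]
  [-exp(5*t) + exp(-t), 0, exp(-t)]

Strategy: write B = P · J · P⁻¹ where J is a Jordan canonical form, so e^{tB} = P · e^{tJ} · P⁻¹, and e^{tJ} can be computed block-by-block.

B has Jordan form
J =
  [-1, 0, 0]
  [ 0, 5, 0]
  [ 0, 0, 5]
(up to reordering of blocks).

Per-block formulas:
  For a 1×1 block at λ = 5: exp(t · [5]) = [e^(5t)].
  For a 1×1 block at λ = -1: exp(t · [-1]) = [e^(-1t)].

After assembling e^{tJ} and conjugating by P, we get:

e^{tB} =
  [exp(5*t), 0, 0]
  [0, exp(5*t), 0]
  [-exp(5*t) + exp(-t), 0, exp(-t)]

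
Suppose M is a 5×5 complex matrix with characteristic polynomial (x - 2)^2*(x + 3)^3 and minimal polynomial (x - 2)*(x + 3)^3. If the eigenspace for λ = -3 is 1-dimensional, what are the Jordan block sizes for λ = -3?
Block sizes for λ = -3: [3]

Step 1 — from the characteristic polynomial, algebraic multiplicity of λ = -3 is 3. From dim ker(M − (-3)·I) = 1, there are exactly 1 Jordan blocks for λ = -3.
Step 2 — from the minimal polynomial, the factor (x + 3)^3 tells us the largest block for λ = -3 has size 3.
Step 3 — with total size 3, 1 blocks, and largest block 3, the block sizes (in nonincreasing order) are [3].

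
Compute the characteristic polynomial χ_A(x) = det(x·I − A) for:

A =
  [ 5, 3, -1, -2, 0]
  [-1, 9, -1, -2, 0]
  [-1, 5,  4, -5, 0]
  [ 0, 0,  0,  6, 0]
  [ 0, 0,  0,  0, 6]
x^5 - 30*x^4 + 360*x^3 - 2160*x^2 + 6480*x - 7776

Expanding det(x·I − A) (e.g. by cofactor expansion or by noting that A is similar to its Jordan form J, which has the same characteristic polynomial as A) gives
  χ_A(x) = x^5 - 30*x^4 + 360*x^3 - 2160*x^2 + 6480*x - 7776
which factors as (x - 6)^5. The eigenvalues (with algebraic multiplicities) are λ = 6 with multiplicity 5.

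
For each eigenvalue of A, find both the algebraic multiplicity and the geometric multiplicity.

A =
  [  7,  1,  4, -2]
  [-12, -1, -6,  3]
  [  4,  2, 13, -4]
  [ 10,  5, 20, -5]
λ = 2: alg = 2, geom = 1; λ = 5: alg = 2, geom = 2

Step 1 — factor the characteristic polynomial to read off the algebraic multiplicities:
  χ_A(x) = (x - 5)^2*(x - 2)^2

Step 2 — compute geometric multiplicities via the rank-nullity identity g(λ) = n − rank(A − λI):
  rank(A − (2)·I) = 3, so dim ker(A − (2)·I) = n − 3 = 1
  rank(A − (5)·I) = 2, so dim ker(A − (5)·I) = n − 2 = 2

Summary:
  λ = 2: algebraic multiplicity = 2, geometric multiplicity = 1
  λ = 5: algebraic multiplicity = 2, geometric multiplicity = 2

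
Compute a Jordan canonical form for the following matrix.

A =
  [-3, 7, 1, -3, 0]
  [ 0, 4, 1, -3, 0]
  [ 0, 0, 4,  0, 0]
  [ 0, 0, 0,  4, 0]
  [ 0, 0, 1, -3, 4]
J_1(-3) ⊕ J_2(4) ⊕ J_1(4) ⊕ J_1(4)

The characteristic polynomial is
  det(x·I − A) = x^5 - 13*x^4 + 48*x^3 + 32*x^2 - 512*x + 768 = (x - 4)^4*(x + 3)

Eigenvalues and multiplicities (the geometric multiplicity of λ is n − rank(A − λI), which equals the number of Jordan blocks for λ):
  λ = -3: algebraic multiplicity = 1, geometric multiplicity = 1
  λ = 4: algebraic multiplicity = 4, geometric multiplicity = 3

Determining the block sizes for each eigenvalue:
  λ = -3: one block (gm = 1), so the single block has size am = 1 → block sizes [1]
  λ = 4: 3 blocks summing to 4 forces exactly one block of size 2 and the rest size 1 → block sizes [2, 1, 1]

Assembling the blocks gives a Jordan form
J =
  [-3, 0, 0, 0, 0]
  [ 0, 4, 1, 0, 0]
  [ 0, 0, 4, 0, 0]
  [ 0, 0, 0, 4, 0]
  [ 0, 0, 0, 0, 4]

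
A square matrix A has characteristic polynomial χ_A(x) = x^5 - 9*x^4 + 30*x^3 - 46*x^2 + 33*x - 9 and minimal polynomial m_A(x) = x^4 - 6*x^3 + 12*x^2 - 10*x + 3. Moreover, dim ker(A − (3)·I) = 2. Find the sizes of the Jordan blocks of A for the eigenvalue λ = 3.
Block sizes for λ = 3: [1, 1]

Step 1 — from the characteristic polynomial, algebraic multiplicity of λ = 3 is 2. From dim ker(A − (3)·I) = 2, there are exactly 2 Jordan blocks for λ = 3.
Step 2 — from the minimal polynomial, the factor (x − 3) tells us the largest block for λ = 3 has size 1.
Step 3 — with total size 2, 2 blocks, and largest block 1, the block sizes (in nonincreasing order) are [1, 1].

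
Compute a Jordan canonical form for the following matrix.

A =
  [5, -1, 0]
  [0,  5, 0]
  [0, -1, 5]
J_2(5) ⊕ J_1(5)

The characteristic polynomial is
  det(x·I − A) = x^3 - 15*x^2 + 75*x - 125 = (x - 5)^3

Eigenvalues and multiplicities (the geometric multiplicity of λ is n − rank(A − λI), which equals the number of Jordan blocks for λ):
  λ = 5: algebraic multiplicity = 3, geometric multiplicity = 2

Determining the block sizes for each eigenvalue:
  λ = 5: 2 blocks summing to 3 forces exactly one block of size 2 and the rest size 1 → block sizes [2, 1]

Assembling the blocks gives a Jordan form
J =
  [5, 1, 0]
  [0, 5, 0]
  [0, 0, 5]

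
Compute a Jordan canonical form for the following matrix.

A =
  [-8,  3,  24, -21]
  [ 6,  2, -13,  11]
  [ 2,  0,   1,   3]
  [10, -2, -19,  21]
J_2(4) ⊕ J_2(4)

The characteristic polynomial is
  det(x·I − A) = x^4 - 16*x^3 + 96*x^2 - 256*x + 256 = (x - 4)^4

Eigenvalues and multiplicities (the geometric multiplicity of λ is n − rank(A − λI), which equals the number of Jordan blocks for λ):
  λ = 4: algebraic multiplicity = 4, geometric multiplicity = 2

Determining the block sizes for each eigenvalue:
  λ = 4: with am = 4 and gm = 2, the partition is not yet determined (e.g. several partitions of 4 into 2 parts exist). Let N = A − (4)·I. Computing rank(N^1) = 2, rank(N^2) = 0; the number of blocks of size ≥ j is rank(N^{j−1}) − rank(N^j), giving [2, 2]. So we have 2 block(s) of size 2 → block sizes [2, 2]

Assembling the blocks gives a Jordan form
J =
  [4, 1, 0, 0]
  [0, 4, 0, 0]
  [0, 0, 4, 1]
  [0, 0, 0, 4]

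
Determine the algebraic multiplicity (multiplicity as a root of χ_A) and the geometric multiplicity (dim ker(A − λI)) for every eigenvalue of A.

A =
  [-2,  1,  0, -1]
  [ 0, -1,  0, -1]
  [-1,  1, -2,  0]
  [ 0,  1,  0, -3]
λ = -2: alg = 4, geom = 2

Step 1 — factor the characteristic polynomial to read off the algebraic multiplicities:
  χ_A(x) = (x + 2)^4

Step 2 — compute geometric multiplicities via the rank-nullity identity g(λ) = n − rank(A − λI):
  rank(A − (-2)·I) = 2, so dim ker(A − (-2)·I) = n − 2 = 2

Summary:
  λ = -2: algebraic multiplicity = 4, geometric multiplicity = 2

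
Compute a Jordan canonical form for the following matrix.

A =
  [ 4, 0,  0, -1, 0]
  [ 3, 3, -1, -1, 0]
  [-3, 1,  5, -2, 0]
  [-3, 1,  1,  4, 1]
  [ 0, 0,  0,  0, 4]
J_3(4) ⊕ J_2(4)

The characteristic polynomial is
  det(x·I − A) = x^5 - 20*x^4 + 160*x^3 - 640*x^2 + 1280*x - 1024 = (x - 4)^5

Eigenvalues and multiplicities (the geometric multiplicity of λ is n − rank(A − λI), which equals the number of Jordan blocks for λ):
  λ = 4: algebraic multiplicity = 5, geometric multiplicity = 2

Determining the block sizes for each eigenvalue:
  λ = 4: with am = 5 and gm = 2, the partition is not yet determined (e.g. several partitions of 5 into 2 parts exist). Let N = A − (4)·I. Computing rank(N^1) = 3, rank(N^2) = 1, rank(N^3) = 0; the number of blocks of size ≥ j is rank(N^{j−1}) − rank(N^j), giving [2, 2, 1]. So we have 1 block(s) of size 3, 1 block(s) of size 2 → block sizes [3, 2]

Assembling the blocks gives a Jordan form
J =
  [4, 1, 0, 0, 0]
  [0, 4, 1, 0, 0]
  [0, 0, 4, 0, 0]
  [0, 0, 0, 4, 1]
  [0, 0, 0, 0, 4]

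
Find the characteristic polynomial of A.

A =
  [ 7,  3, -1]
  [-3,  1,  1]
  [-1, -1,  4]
x^3 - 12*x^2 + 48*x - 64

Expanding det(x·I − A) (e.g. by cofactor expansion or by noting that A is similar to its Jordan form J, which has the same characteristic polynomial as A) gives
  χ_A(x) = x^3 - 12*x^2 + 48*x - 64
which factors as (x - 4)^3. The eigenvalues (with algebraic multiplicities) are λ = 4 with multiplicity 3.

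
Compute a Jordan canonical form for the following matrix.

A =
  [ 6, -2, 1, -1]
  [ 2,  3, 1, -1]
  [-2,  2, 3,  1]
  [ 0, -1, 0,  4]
J_3(4) ⊕ J_1(4)

The characteristic polynomial is
  det(x·I − A) = x^4 - 16*x^3 + 96*x^2 - 256*x + 256 = (x - 4)^4

Eigenvalues and multiplicities (the geometric multiplicity of λ is n − rank(A − λI), which equals the number of Jordan blocks for λ):
  λ = 4: algebraic multiplicity = 4, geometric multiplicity = 2

Determining the block sizes for each eigenvalue:
  λ = 4: with am = 4 and gm = 2, the partition is not yet determined (e.g. several partitions of 4 into 2 parts exist). Let N = A − (4)·I. Computing rank(N^1) = 2, rank(N^2) = 1, rank(N^3) = 0; the number of blocks of size ≥ j is rank(N^{j−1}) − rank(N^j), giving [2, 1, 1]. So we have 1 block(s) of size 3, 1 block(s) of size 1 → block sizes [3, 1]

Assembling the blocks gives a Jordan form
J =
  [4, 1, 0, 0]
  [0, 4, 1, 0]
  [0, 0, 4, 0]
  [0, 0, 0, 4]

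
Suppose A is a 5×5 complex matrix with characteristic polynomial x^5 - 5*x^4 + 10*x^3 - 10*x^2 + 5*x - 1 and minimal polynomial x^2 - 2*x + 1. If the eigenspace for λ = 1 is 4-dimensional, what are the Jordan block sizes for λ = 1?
Block sizes for λ = 1: [2, 1, 1, 1]

Step 1 — from the characteristic polynomial, algebraic multiplicity of λ = 1 is 5. From dim ker(A − (1)·I) = 4, there are exactly 4 Jordan blocks for λ = 1.
Step 2 — from the minimal polynomial, the factor (x − 1)^2 tells us the largest block for λ = 1 has size 2.
Step 3 — with total size 5, 4 blocks, and largest block 2, the block sizes (in nonincreasing order) are [2, 1, 1, 1].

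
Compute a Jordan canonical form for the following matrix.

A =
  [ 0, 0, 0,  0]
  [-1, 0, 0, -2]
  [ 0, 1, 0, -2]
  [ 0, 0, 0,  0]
J_3(0) ⊕ J_1(0)

The characteristic polynomial is
  det(x·I − A) = x^4

Eigenvalues and multiplicities (the geometric multiplicity of λ is n − rank(A − λI), which equals the number of Jordan blocks for λ):
  λ = 0: algebraic multiplicity = 4, geometric multiplicity = 2

Determining the block sizes for each eigenvalue:
  λ = 0: with am = 4 and gm = 2, the partition is not yet determined (e.g. several partitions of 4 into 2 parts exist). Let N = A − (0)·I. Computing rank(N^1) = 2, rank(N^2) = 1, rank(N^3) = 0; the number of blocks of size ≥ j is rank(N^{j−1}) − rank(N^j), giving [2, 1, 1]. So we have 1 block(s) of size 3, 1 block(s) of size 1 → block sizes [3, 1]

Assembling the blocks gives a Jordan form
J =
  [0, 1, 0, 0]
  [0, 0, 1, 0]
  [0, 0, 0, 0]
  [0, 0, 0, 0]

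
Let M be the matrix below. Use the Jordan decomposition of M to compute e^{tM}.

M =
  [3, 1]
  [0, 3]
e^{tM} =
  [exp(3*t), t*exp(3*t)]
  [0, exp(3*t)]

Strategy: write M = P · J · P⁻¹ where J is a Jordan canonical form, so e^{tM} = P · e^{tJ} · P⁻¹, and e^{tJ} can be computed block-by-block.

M has Jordan form
J =
  [3, 1]
  [0, 3]
(up to reordering of blocks).

Per-block formulas:
  For a 2×2 Jordan block J_2(3): exp(t · J_2(3)) = e^(3t)·(I + t·N), where N is the 2×2 nilpotent shift.

After assembling e^{tJ} and conjugating by P, we get:

e^{tM} =
  [exp(3*t), t*exp(3*t)]
  [0, exp(3*t)]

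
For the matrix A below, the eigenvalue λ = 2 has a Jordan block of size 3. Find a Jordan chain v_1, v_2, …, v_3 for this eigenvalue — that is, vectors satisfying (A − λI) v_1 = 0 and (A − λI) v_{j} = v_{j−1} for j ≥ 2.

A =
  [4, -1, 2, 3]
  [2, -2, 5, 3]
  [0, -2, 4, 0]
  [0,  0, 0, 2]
A Jordan chain for λ = 2 of length 3:
v_1 = (2, -4, -4, 0)ᵀ
v_2 = (2, 2, 0, 0)ᵀ
v_3 = (1, 0, 0, 0)ᵀ

Let N = A − (2)·I. We want v_3 with N^3 v_3 = 0 but N^2 v_3 ≠ 0; then v_{j-1} := N · v_j for j = 3, …, 2.

Pick v_3 = (1, 0, 0, 0)ᵀ.
Then v_2 = N · v_3 = (2, 2, 0, 0)ᵀ.
Then v_1 = N · v_2 = (2, -4, -4, 0)ᵀ.

Sanity check: (A − (2)·I) v_1 = (0, 0, 0, 0)ᵀ = 0. ✓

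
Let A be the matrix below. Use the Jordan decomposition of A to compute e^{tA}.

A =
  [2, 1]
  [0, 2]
e^{tA} =
  [exp(2*t), t*exp(2*t)]
  [0, exp(2*t)]

Strategy: write A = P · J · P⁻¹ where J is a Jordan canonical form, so e^{tA} = P · e^{tJ} · P⁻¹, and e^{tJ} can be computed block-by-block.

A has Jordan form
J =
  [2, 1]
  [0, 2]
(up to reordering of blocks).

Per-block formulas:
  For a 2×2 Jordan block J_2(2): exp(t · J_2(2)) = e^(2t)·(I + t·N), where N is the 2×2 nilpotent shift.

After assembling e^{tJ} and conjugating by P, we get:

e^{tA} =
  [exp(2*t), t*exp(2*t)]
  [0, exp(2*t)]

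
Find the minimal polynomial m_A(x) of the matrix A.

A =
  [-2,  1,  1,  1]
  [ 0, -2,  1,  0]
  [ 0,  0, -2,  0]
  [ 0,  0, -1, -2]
x^2 + 4*x + 4

The characteristic polynomial is χ_A(x) = (x + 2)^4, so the eigenvalues are known. The minimal polynomial is
  m_A(x) = Π_λ (x − λ)^{k_λ}
where k_λ is the size of the *largest* Jordan block for λ (equivalently, the smallest k with (A − λI)^k v = 0 for every generalised eigenvector v of λ).

  λ = -2: largest Jordan block has size 2, contributing (x + 2)^2

So m_A(x) = (x + 2)^2 = x^2 + 4*x + 4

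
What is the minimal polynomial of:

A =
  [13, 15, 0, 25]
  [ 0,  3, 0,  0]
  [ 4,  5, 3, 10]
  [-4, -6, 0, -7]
x^2 - 6*x + 9

The characteristic polynomial is χ_A(x) = (x - 3)^4, so the eigenvalues are known. The minimal polynomial is
  m_A(x) = Π_λ (x − λ)^{k_λ}
where k_λ is the size of the *largest* Jordan block for λ (equivalently, the smallest k with (A − λI)^k v = 0 for every generalised eigenvector v of λ).

  λ = 3: largest Jordan block has size 2, contributing (x − 3)^2

So m_A(x) = (x - 3)^2 = x^2 - 6*x + 9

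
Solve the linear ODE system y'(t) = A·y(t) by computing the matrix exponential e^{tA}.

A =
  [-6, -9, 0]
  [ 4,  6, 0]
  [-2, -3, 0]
e^{tA} =
  [1 - 6*t, -9*t, 0]
  [4*t, 6*t + 1, 0]
  [-2*t, -3*t, 1]

Strategy: write A = P · J · P⁻¹ where J is a Jordan canonical form, so e^{tA} = P · e^{tJ} · P⁻¹, and e^{tJ} can be computed block-by-block.

A has Jordan form
J =
  [0, 1, 0]
  [0, 0, 0]
  [0, 0, 0]
(up to reordering of blocks).

Per-block formulas:
  For a 2×2 Jordan block J_2(0): exp(t · J_2(0)) = e^(0t)·(I + t·N), where N is the 2×2 nilpotent shift.
  For a 1×1 block at λ = 0: exp(t · [0]) = [e^(0t)].

After assembling e^{tJ} and conjugating by P, we get:

e^{tA} =
  [1 - 6*t, -9*t, 0]
  [4*t, 6*t + 1, 0]
  [-2*t, -3*t, 1]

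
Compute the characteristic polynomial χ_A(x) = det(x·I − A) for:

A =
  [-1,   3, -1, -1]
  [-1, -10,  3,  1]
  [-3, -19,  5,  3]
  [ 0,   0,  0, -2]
x^4 + 8*x^3 + 24*x^2 + 32*x + 16

Expanding det(x·I − A) (e.g. by cofactor expansion or by noting that A is similar to its Jordan form J, which has the same characteristic polynomial as A) gives
  χ_A(x) = x^4 + 8*x^3 + 24*x^2 + 32*x + 16
which factors as (x + 2)^4. The eigenvalues (with algebraic multiplicities) are λ = -2 with multiplicity 4.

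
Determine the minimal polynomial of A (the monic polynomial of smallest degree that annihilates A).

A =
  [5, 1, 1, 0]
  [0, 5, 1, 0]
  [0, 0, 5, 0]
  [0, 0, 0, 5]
x^3 - 15*x^2 + 75*x - 125

The characteristic polynomial is χ_A(x) = (x - 5)^4, so the eigenvalues are known. The minimal polynomial is
  m_A(x) = Π_λ (x − λ)^{k_λ}
where k_λ is the size of the *largest* Jordan block for λ (equivalently, the smallest k with (A − λI)^k v = 0 for every generalised eigenvector v of λ).

  λ = 5: largest Jordan block has size 3, contributing (x − 5)^3

So m_A(x) = (x - 5)^3 = x^3 - 15*x^2 + 75*x - 125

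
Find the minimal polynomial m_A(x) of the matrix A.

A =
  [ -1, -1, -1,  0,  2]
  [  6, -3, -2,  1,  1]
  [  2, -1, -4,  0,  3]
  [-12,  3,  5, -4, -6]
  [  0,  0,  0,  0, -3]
x^3 + 9*x^2 + 27*x + 27

The characteristic polynomial is χ_A(x) = (x + 3)^5, so the eigenvalues are known. The minimal polynomial is
  m_A(x) = Π_λ (x − λ)^{k_λ}
where k_λ is the size of the *largest* Jordan block for λ (equivalently, the smallest k with (A − λI)^k v = 0 for every generalised eigenvector v of λ).

  λ = -3: largest Jordan block has size 3, contributing (x + 3)^3

So m_A(x) = (x + 3)^3 = x^3 + 9*x^2 + 27*x + 27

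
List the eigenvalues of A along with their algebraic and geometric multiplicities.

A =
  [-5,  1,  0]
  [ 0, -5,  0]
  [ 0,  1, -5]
λ = -5: alg = 3, geom = 2

Step 1 — factor the characteristic polynomial to read off the algebraic multiplicities:
  χ_A(x) = (x + 5)^3

Step 2 — compute geometric multiplicities via the rank-nullity identity g(λ) = n − rank(A − λI):
  rank(A − (-5)·I) = 1, so dim ker(A − (-5)·I) = n − 1 = 2

Summary:
  λ = -5: algebraic multiplicity = 3, geometric multiplicity = 2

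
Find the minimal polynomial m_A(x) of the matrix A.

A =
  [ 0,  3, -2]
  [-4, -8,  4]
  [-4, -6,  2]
x^2 + 4*x + 4

The characteristic polynomial is χ_A(x) = (x + 2)^3, so the eigenvalues are known. The minimal polynomial is
  m_A(x) = Π_λ (x − λ)^{k_λ}
where k_λ is the size of the *largest* Jordan block for λ (equivalently, the smallest k with (A − λI)^k v = 0 for every generalised eigenvector v of λ).

  λ = -2: largest Jordan block has size 2, contributing (x + 2)^2

So m_A(x) = (x + 2)^2 = x^2 + 4*x + 4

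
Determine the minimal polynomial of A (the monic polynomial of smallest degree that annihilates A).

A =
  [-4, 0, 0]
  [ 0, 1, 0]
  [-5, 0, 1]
x^2 + 3*x - 4

The characteristic polynomial is χ_A(x) = (x - 1)^2*(x + 4), so the eigenvalues are known. The minimal polynomial is
  m_A(x) = Π_λ (x − λ)^{k_λ}
where k_λ is the size of the *largest* Jordan block for λ (equivalently, the smallest k with (A − λI)^k v = 0 for every generalised eigenvector v of λ).

  λ = -4: largest Jordan block has size 1, contributing (x + 4)
  λ = 1: largest Jordan block has size 1, contributing (x − 1)

So m_A(x) = (x - 1)*(x + 4) = x^2 + 3*x - 4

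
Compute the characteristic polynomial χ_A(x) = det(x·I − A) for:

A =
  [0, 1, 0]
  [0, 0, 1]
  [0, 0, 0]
x^3

Expanding det(x·I − A) (e.g. by cofactor expansion or by noting that A is similar to its Jordan form J, which has the same characteristic polynomial as A) gives
  χ_A(x) = x^3
which factors as x^3. The eigenvalues (with algebraic multiplicities) are λ = 0 with multiplicity 3.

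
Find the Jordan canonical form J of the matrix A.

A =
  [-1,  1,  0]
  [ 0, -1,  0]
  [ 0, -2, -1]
J_2(-1) ⊕ J_1(-1)

The characteristic polynomial is
  det(x·I − A) = x^3 + 3*x^2 + 3*x + 1 = (x + 1)^3

Eigenvalues and multiplicities (the geometric multiplicity of λ is n − rank(A − λI), which equals the number of Jordan blocks for λ):
  λ = -1: algebraic multiplicity = 3, geometric multiplicity = 2

Determining the block sizes for each eigenvalue:
  λ = -1: 2 blocks summing to 3 forces exactly one block of size 2 and the rest size 1 → block sizes [2, 1]

Assembling the blocks gives a Jordan form
J =
  [-1,  1,  0]
  [ 0, -1,  0]
  [ 0,  0, -1]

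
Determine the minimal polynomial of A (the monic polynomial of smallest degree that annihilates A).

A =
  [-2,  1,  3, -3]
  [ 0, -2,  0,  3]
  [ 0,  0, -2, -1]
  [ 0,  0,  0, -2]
x^2 + 4*x + 4

The characteristic polynomial is χ_A(x) = (x + 2)^4, so the eigenvalues are known. The minimal polynomial is
  m_A(x) = Π_λ (x − λ)^{k_λ}
where k_λ is the size of the *largest* Jordan block for λ (equivalently, the smallest k with (A − λI)^k v = 0 for every generalised eigenvector v of λ).

  λ = -2: largest Jordan block has size 2, contributing (x + 2)^2

So m_A(x) = (x + 2)^2 = x^2 + 4*x + 4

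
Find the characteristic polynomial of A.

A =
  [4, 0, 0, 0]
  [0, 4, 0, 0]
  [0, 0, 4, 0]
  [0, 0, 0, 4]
x^4 - 16*x^3 + 96*x^2 - 256*x + 256

Expanding det(x·I − A) (e.g. by cofactor expansion or by noting that A is similar to its Jordan form J, which has the same characteristic polynomial as A) gives
  χ_A(x) = x^4 - 16*x^3 + 96*x^2 - 256*x + 256
which factors as (x - 4)^4. The eigenvalues (with algebraic multiplicities) are λ = 4 with multiplicity 4.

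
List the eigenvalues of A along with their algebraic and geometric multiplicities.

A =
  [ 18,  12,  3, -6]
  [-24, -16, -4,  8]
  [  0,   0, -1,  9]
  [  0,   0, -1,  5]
λ = 0: alg = 1, geom = 1; λ = 2: alg = 3, geom = 1

Step 1 — factor the characteristic polynomial to read off the algebraic multiplicities:
  χ_A(x) = x*(x - 2)^3

Step 2 — compute geometric multiplicities via the rank-nullity identity g(λ) = n − rank(A − λI):
  rank(A − (0)·I) = 3, so dim ker(A − (0)·I) = n − 3 = 1
  rank(A − (2)·I) = 3, so dim ker(A − (2)·I) = n − 3 = 1

Summary:
  λ = 0: algebraic multiplicity = 1, geometric multiplicity = 1
  λ = 2: algebraic multiplicity = 3, geometric multiplicity = 1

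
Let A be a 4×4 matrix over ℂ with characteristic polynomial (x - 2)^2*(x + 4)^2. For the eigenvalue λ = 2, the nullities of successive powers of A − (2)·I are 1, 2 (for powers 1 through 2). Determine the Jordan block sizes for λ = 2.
Block sizes for λ = 2: [2]

From the dimensions of kernels of powers, the number of Jordan blocks of size at least j is d_j − d_{j−1} where d_j = dim ker(N^j) (with d_0 = 0). Computing the differences gives [1, 1].
The number of blocks of size exactly k is (#blocks of size ≥ k) − (#blocks of size ≥ k + 1), so the partition is: 1 block(s) of size 2.
In nonincreasing order the block sizes are [2].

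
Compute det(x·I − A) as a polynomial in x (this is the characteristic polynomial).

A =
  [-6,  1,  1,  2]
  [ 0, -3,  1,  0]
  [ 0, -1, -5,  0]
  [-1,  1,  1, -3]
x^4 + 17*x^3 + 108*x^2 + 304*x + 320

Expanding det(x·I − A) (e.g. by cofactor expansion or by noting that A is similar to its Jordan form J, which has the same characteristic polynomial as A) gives
  χ_A(x) = x^4 + 17*x^3 + 108*x^2 + 304*x + 320
which factors as (x + 4)^3*(x + 5). The eigenvalues (with algebraic multiplicities) are λ = -5 with multiplicity 1, λ = -4 with multiplicity 3.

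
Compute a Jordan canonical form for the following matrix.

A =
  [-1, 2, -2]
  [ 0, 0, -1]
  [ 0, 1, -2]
J_2(-1) ⊕ J_1(-1)

The characteristic polynomial is
  det(x·I − A) = x^3 + 3*x^2 + 3*x + 1 = (x + 1)^3

Eigenvalues and multiplicities (the geometric multiplicity of λ is n − rank(A − λI), which equals the number of Jordan blocks for λ):
  λ = -1: algebraic multiplicity = 3, geometric multiplicity = 2

Determining the block sizes for each eigenvalue:
  λ = -1: 2 blocks summing to 3 forces exactly one block of size 2 and the rest size 1 → block sizes [2, 1]

Assembling the blocks gives a Jordan form
J =
  [-1,  1,  0]
  [ 0, -1,  0]
  [ 0,  0, -1]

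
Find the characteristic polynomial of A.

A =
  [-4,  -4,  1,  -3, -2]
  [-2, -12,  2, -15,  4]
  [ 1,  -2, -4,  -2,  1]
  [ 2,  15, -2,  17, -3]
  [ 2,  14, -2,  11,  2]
x^5 + x^4 - 29*x^3 - 45*x^2 + 216*x + 432

Expanding det(x·I − A) (e.g. by cofactor expansion or by noting that A is similar to its Jordan form J, which has the same characteristic polynomial as A) gives
  χ_A(x) = x^5 + x^4 - 29*x^3 - 45*x^2 + 216*x + 432
which factors as (x - 4)^2*(x + 3)^3. The eigenvalues (with algebraic multiplicities) are λ = -3 with multiplicity 3, λ = 4 with multiplicity 2.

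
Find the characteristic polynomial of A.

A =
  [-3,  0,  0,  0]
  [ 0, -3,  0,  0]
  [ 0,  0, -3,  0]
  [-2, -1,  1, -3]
x^4 + 12*x^3 + 54*x^2 + 108*x + 81

Expanding det(x·I − A) (e.g. by cofactor expansion or by noting that A is similar to its Jordan form J, which has the same characteristic polynomial as A) gives
  χ_A(x) = x^4 + 12*x^3 + 54*x^2 + 108*x + 81
which factors as (x + 3)^4. The eigenvalues (with algebraic multiplicities) are λ = -3 with multiplicity 4.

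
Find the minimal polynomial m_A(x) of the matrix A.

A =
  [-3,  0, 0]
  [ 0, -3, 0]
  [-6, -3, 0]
x^2 + 3*x

The characteristic polynomial is χ_A(x) = x*(x + 3)^2, so the eigenvalues are known. The minimal polynomial is
  m_A(x) = Π_λ (x − λ)^{k_λ}
where k_λ is the size of the *largest* Jordan block for λ (equivalently, the smallest k with (A − λI)^k v = 0 for every generalised eigenvector v of λ).

  λ = -3: largest Jordan block has size 1, contributing (x + 3)
  λ = 0: largest Jordan block has size 1, contributing (x − 0)

So m_A(x) = x*(x + 3) = x^2 + 3*x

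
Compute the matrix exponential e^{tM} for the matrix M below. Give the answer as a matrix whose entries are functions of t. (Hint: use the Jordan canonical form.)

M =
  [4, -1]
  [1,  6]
e^{tM} =
  [-t*exp(5*t) + exp(5*t), -t*exp(5*t)]
  [t*exp(5*t), t*exp(5*t) + exp(5*t)]

Strategy: write M = P · J · P⁻¹ where J is a Jordan canonical form, so e^{tM} = P · e^{tJ} · P⁻¹, and e^{tJ} can be computed block-by-block.

M has Jordan form
J =
  [5, 1]
  [0, 5]
(up to reordering of blocks).

Per-block formulas:
  For a 2×2 Jordan block J_2(5): exp(t · J_2(5)) = e^(5t)·(I + t·N), where N is the 2×2 nilpotent shift.

After assembling e^{tJ} and conjugating by P, we get:

e^{tM} =
  [-t*exp(5*t) + exp(5*t), -t*exp(5*t)]
  [t*exp(5*t), t*exp(5*t) + exp(5*t)]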